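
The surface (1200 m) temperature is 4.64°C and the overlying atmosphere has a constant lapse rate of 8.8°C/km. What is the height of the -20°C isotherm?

Height above start = (4.64 − (-20)) / 8.8 = 2.8 km
Altitude = 1200 m + 2800 m = 4000 m

4000 m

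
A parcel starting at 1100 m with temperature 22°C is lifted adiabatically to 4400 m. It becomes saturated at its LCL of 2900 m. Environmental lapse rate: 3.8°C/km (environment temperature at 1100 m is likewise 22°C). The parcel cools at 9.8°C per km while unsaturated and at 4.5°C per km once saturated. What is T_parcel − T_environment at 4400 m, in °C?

Parcel:
  1100 → 2900 m (dry, 9.8°C/km): ΔT = -9.8 × 1.8 = -17.64°C → T = 4.36°C
  2900 → 4400 m (saturated, 4.5°C/km): ΔT = -4.5 × 1.5 = -6.75°C → T = -2.39°C
Environment:
  1100 → 4400 m (environment, 3.8°C/km): ΔT = -3.8 × 3.3 = -12.54°C → T = 9.46°C
T_parcel − T_env = -2.39 − 9.46 = -11.85°C

-11.85°C (parcel cooler than environment)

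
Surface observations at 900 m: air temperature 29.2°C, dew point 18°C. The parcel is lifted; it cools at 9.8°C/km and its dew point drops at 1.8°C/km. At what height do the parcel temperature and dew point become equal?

2300 m

T and T_d converge at 9.8 − 1.8 = 8°C per km
Height above start = (29.2 − 18) / 8 = 1.4 km
LCL altitude = 900 m + 1400 m = 2300 m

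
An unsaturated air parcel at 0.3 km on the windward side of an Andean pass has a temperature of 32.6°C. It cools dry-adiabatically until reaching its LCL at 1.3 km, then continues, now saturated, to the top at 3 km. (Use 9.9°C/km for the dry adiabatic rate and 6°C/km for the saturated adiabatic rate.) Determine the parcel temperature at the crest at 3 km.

300 → 1300 m (dry, 9.9°C/km): ΔT = -9.9 × 1 = -9.9°C → T = 22.7°C
1300 → 3000 m (saturated, 6°C/km): ΔT = -6 × 1.7 = -10.2°C → T = 12.5°C

12.5°C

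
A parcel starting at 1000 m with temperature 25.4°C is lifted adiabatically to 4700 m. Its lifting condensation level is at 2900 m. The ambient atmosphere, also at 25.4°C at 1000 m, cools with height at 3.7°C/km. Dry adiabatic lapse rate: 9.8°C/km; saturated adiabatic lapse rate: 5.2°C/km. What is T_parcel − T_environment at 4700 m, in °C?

Parcel:
  1000 → 2900 m (dry, 9.8°C/km): ΔT = -9.8 × 1.9 = -18.62°C → T = 6.78°C
  2900 → 4700 m (saturated, 5.2°C/km): ΔT = -5.2 × 1.8 = -9.36°C → T = -2.58°C
Environment:
  1000 → 4700 m (environment, 3.7°C/km): ΔT = -3.7 × 3.7 = -13.69°C → T = 11.71°C
T_parcel − T_env = -2.58 − 11.71 = -14.29°C

-14.29°C (parcel cooler than environment)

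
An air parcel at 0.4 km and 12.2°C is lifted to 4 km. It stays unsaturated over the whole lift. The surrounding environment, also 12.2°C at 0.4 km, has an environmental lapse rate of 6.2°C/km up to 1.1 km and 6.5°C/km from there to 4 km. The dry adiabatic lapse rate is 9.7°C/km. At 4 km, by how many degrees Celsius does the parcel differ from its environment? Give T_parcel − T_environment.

Parcel:
  400 → 4000 m (dry, 9.7°C/km): ΔT = -9.7 × 3.6 = -34.92°C → T = -22.72°C
Environment:
  400 → 1100 m (environment, lower layer, 6.2°C/km): ΔT = -6.2 × 0.7 = -4.34°C → T = 7.86°C
  1100 → 4000 m (environment, upper layer, 6.5°C/km): ΔT = -6.5 × 2.9 = -18.85°C → T = -10.99°C
T_parcel − T_env = -22.72 − (-10.99) = -11.73°C

-11.73°C (parcel cooler than environment)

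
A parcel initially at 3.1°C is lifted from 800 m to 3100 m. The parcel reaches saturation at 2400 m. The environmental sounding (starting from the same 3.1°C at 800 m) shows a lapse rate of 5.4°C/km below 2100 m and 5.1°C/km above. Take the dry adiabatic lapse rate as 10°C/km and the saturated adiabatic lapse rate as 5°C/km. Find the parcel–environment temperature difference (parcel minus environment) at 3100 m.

Parcel:
  From 800 m to 2400 m (dry): cools by 10 × 1.6 = 16°C, giving -12.9°C.
  From 2400 m to 3100 m (saturated): cools by 5 × 0.7 = 3.5°C, giving -16.4°C.
Environment:
  From 800 m to 2100 m (environment, lower layer): cools by 5.4 × 1.3 = 7.02°C, giving -3.92°C.
  From 2100 m to 3100 m (environment, upper layer): cools by 5.1 × 1 = 5.1°C, giving -9.02°C.
T_parcel − T_env = -16.4 − (-9.02) = -7.38°C

-7.38°C (parcel cooler than environment)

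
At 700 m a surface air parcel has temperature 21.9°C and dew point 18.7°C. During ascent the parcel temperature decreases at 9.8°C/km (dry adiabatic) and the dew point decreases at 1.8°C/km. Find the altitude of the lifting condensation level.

1100 m

T and T_d converge at 9.8 − 1.8 = 8°C per km
Height above start = (21.9 − 18.7) / 8 = 0.4 km
LCL altitude = 700 m + 400 m = 1100 m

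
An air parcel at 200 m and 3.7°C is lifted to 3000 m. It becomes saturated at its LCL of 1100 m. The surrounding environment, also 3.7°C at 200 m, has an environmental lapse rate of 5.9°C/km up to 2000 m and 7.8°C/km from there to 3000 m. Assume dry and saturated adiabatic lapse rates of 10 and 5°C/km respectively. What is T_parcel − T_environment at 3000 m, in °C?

Parcel:
  200 → 1100 m (dry, 10°C/km): ΔT = -10 × 0.9 = -9°C → T = -5.3°C
  1100 → 3000 m (saturated, 5°C/km): ΔT = -5 × 1.9 = -9.5°C → T = -14.8°C
Environment:
  200 → 2000 m (environment, lower layer, 5.9°C/km): ΔT = -5.9 × 1.8 = -10.62°C → T = -6.92°C
  2000 → 3000 m (environment, upper layer, 7.8°C/km): ΔT = -7.8 × 1 = -7.8°C → T = -14.72°C
T_parcel − T_env = -14.8 − (-14.72) = -0.08°C

-0.08°C (parcel cooler than environment)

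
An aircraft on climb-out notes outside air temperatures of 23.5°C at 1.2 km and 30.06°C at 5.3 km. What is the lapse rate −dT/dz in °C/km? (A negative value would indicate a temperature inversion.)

Γ = −ΔT/Δz = (23.5 − 30.06) / (5300 − 1200) m
  = -6.56°C / 4.1 km = -1.6°C/km

-1.6°C/km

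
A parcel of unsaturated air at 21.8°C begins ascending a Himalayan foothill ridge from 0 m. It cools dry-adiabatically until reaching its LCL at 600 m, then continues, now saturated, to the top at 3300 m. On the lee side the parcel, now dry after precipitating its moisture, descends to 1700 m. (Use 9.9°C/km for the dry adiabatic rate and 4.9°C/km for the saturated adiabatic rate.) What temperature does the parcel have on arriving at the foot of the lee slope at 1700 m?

0 → 600 m (dry, 9.9°C/km): ΔT = -9.9 × 0.6 = -5.94°C → T = 15.86°C
600 → 3300 m (saturated, 4.9°C/km): ΔT = -4.9 × 2.7 = -13.23°C → T = 2.63°C
3300 → 1700 m (dry descent, 9.9°C/km): ΔT = +9.9 × 1.6 = +15.84°C → T = 18.47°C

18.47°C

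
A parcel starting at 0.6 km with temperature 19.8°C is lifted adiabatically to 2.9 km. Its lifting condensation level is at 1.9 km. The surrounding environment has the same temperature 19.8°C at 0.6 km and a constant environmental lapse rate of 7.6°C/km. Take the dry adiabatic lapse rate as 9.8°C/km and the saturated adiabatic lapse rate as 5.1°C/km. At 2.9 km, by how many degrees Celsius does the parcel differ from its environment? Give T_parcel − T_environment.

-0.36°C (parcel cooler than environment)

Parcel:
  From 600 m to 1900 m (dry): cools by 9.8 × 1.3 = 12.74°C, giving 7.06°C.
  From 1900 m to 2900 m (saturated): cools by 5.1 × 1 = 5.1°C, giving 1.96°C.
Environment:
  From 600 m to 2900 m (environment): cools by 7.6 × 2.3 = 17.48°C, giving 2.32°C.
T_parcel − T_env = 1.96 − 2.32 = -0.36°C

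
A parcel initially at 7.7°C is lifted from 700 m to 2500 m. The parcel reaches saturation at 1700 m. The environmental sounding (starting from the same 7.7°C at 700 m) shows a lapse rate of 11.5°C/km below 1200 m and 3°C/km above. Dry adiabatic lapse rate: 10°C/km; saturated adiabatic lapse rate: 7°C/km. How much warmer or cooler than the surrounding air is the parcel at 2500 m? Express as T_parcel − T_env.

Parcel:
  Dry to 1700 m: -10 × 1 km = -10°C, so T = -2.3°C.
  Saturated to 2500 m: -7 × 0.8 km = -5.6°C, so T = -7.9°C.
Environment:
  Environment, lower layer to 1200 m: -11.5 × 0.5 km = -5.75°C, so T = 1.95°C.
  Environment, upper layer to 2500 m: -3 × 1.3 km = -3.9°C, so T = -1.95°C.
T_parcel − T_env = -7.9 − (-1.95) = -5.95°C

-5.95°C (parcel cooler than environment)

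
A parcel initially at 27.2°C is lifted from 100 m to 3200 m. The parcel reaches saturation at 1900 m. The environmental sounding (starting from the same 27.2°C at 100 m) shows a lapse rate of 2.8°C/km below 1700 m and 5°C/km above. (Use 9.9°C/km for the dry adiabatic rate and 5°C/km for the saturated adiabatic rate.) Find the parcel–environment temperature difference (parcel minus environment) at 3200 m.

-12.34°C (parcel cooler than environment)

Parcel:
  From 100 m to 1900 m (dry): cools by 9.9 × 1.8 = 17.82°C, giving 9.38°C.
  From 1900 m to 3200 m (saturated): cools by 5 × 1.3 = 6.5°C, giving 2.88°C.
Environment:
  From 100 m to 1700 m (environment, lower layer): cools by 2.8 × 1.6 = 4.48°C, giving 22.72°C.
  From 1700 m to 3200 m (environment, upper layer): cools by 5 × 1.5 = 7.5°C, giving 15.22°C.
T_parcel − T_env = 2.88 − 15.22 = -12.34°C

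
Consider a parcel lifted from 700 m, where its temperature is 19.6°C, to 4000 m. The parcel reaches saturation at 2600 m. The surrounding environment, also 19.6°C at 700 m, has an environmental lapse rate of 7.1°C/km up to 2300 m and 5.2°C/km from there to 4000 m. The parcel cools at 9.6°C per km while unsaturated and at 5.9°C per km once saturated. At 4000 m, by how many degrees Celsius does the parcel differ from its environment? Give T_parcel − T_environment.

Parcel:
  700–2600 m, dry: Δz = 1.9 km ⇒ ΔT = -18.24°C; T = 1.36°C
  2600–4000 m, saturated: Δz = 1.4 km ⇒ ΔT = -8.26°C; T = -6.9°C
Environment:
  700–2300 m, environment, lower layer: Δz = 1.6 km ⇒ ΔT = -11.36°C; T = 8.24°C
  2300–4000 m, environment, upper layer: Δz = 1.7 km ⇒ ΔT = -8.84°C; T = -0.6°C
T_parcel − T_env = -6.9 − (-0.6) = -6.3°C

-6.3°C (parcel cooler than environment)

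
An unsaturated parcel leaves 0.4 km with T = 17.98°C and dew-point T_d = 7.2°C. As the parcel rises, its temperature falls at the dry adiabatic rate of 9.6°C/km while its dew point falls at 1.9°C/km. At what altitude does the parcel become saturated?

1.8 km

T and T_d converge at 9.6 − 1.9 = 7.7°C per km
Height above start = (17.98 − 7.2) / 7.7 = 1.4 km
LCL altitude = 400 m + 1400 m = 1800 m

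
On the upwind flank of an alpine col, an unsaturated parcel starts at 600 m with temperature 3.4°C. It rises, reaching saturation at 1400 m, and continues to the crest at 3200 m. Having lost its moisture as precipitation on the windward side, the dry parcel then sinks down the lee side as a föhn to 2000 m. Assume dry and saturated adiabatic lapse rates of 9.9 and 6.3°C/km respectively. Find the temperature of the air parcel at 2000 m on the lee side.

Dry to 1400 m: -9.9 × 0.8 km = -7.92°C, so T = -4.52°C.
Saturated to 3200 m: -6.3 × 1.8 km = -11.34°C, so T = -15.86°C.
Dry descent to 2000 m: +9.9 × 1.2 km = +11.88°C, so T = -3.98°C.

-3.98°C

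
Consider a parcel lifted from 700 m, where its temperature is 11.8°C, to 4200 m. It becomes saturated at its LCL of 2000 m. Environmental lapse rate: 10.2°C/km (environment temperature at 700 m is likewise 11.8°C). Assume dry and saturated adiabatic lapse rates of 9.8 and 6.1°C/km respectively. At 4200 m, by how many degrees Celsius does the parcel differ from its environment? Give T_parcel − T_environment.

+9.54°C (parcel warmer than environment)

Parcel:
  700–2000 m, dry: Δz = 1.3 km ⇒ ΔT = -12.74°C; T = -0.94°C
  2000–4200 m, saturated: Δz = 2.2 km ⇒ ΔT = -13.42°C; T = -14.36°C
Environment:
  700–4200 m, environment: Δz = 3.5 km ⇒ ΔT = -35.7°C; T = -23.9°C
T_parcel − T_env = -14.36 − (-23.9) = +9.54°C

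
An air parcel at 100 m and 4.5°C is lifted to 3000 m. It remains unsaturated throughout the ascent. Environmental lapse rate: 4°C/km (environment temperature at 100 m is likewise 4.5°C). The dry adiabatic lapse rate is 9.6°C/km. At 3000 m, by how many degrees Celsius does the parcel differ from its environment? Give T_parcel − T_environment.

-16.24°C (parcel cooler than environment)

Parcel:
  100–3000 m, dry: Δz = 2.9 km ⇒ ΔT = -27.84°C; T = -23.34°C
Environment:
  100–3000 m, environment: Δz = 2.9 km ⇒ ΔT = -11.6°C; T = -7.1°C
T_parcel − T_env = -23.34 − (-7.1) = -16.24°C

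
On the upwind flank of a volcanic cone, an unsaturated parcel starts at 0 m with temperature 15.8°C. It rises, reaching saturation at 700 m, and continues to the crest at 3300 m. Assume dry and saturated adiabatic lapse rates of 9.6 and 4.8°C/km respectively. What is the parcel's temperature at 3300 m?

From 0 m to 700 m (dry): cools by 9.6 × 0.7 = 6.72°C, giving 9.08°C.
From 700 m to 3300 m (saturated): cools by 4.8 × 2.6 = 12.48°C, giving -3.4°C.

-3.4°C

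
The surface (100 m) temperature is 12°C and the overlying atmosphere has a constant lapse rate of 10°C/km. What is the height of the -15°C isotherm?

2800 m

Height above start = (12 − (-15)) / 10 = 2.7 km
Altitude = 100 m + 2700 m = 2800 m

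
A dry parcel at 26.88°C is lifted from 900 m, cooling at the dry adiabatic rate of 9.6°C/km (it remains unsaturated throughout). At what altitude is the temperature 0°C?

Height above start = (26.88 − 0) / 9.6 = 2.8 km
Altitude = 900 m + 2800 m = 3700 m

3700 m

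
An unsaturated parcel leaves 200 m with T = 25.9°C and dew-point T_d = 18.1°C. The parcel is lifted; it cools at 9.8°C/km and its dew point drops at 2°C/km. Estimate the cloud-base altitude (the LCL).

1200 m

T and T_d converge at 9.8 − 2 = 7.8°C per km
Height above start = (25.9 − 18.1) / 7.8 = 1 km
LCL altitude = 200 m + 1000 m = 1200 m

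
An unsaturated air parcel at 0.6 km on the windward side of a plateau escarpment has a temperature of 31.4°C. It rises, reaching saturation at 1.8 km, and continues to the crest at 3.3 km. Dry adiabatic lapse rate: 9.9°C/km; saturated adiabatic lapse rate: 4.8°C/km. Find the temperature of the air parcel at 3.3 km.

12.32°C

600–1800 m, dry: Δz = 1.2 km ⇒ ΔT = -11.88°C; T = 19.52°C
1800–3300 m, saturated: Δz = 1.5 km ⇒ ΔT = -7.2°C; T = 12.32°C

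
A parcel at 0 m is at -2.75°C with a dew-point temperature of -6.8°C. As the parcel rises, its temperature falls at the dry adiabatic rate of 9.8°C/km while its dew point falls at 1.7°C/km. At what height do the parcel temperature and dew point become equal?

T and T_d converge at 9.8 − 1.7 = 8.1°C per km
Height above start = (-2.75 − (-6.8)) / 8.1 = 0.5 km
LCL altitude = 0 m + 500 m = 500 m

500 m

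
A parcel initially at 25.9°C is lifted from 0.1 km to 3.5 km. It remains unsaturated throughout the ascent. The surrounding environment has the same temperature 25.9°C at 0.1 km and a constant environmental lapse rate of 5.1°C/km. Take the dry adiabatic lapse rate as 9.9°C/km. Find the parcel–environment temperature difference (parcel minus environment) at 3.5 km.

-16.32°C (parcel cooler than environment)

Parcel:
  From 100 m to 3500 m (dry): cools by 9.9 × 3.4 = 33.66°C, giving -7.76°C.
Environment:
  From 100 m to 3500 m (environment): cools by 5.1 × 3.4 = 17.34°C, giving 8.56°C.
T_parcel − T_env = -7.76 − 8.56 = -16.32°C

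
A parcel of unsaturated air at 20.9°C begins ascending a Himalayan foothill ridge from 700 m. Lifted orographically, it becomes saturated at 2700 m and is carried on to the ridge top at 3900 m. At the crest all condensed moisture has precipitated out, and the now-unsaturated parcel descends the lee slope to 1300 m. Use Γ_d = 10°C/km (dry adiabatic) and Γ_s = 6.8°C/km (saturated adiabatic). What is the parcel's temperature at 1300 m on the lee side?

From 700 m to 2700 m (dry): cools by 10 × 2 = 20°C, giving 0.9°C.
From 2700 m to 3900 m (saturated): cools by 6.8 × 1.2 = 8.16°C, giving -7.26°C.
From 3900 m to 1300 m (dry descent): warms by 10 × 2.6 = 26°C, giving 18.74°C.

18.74°C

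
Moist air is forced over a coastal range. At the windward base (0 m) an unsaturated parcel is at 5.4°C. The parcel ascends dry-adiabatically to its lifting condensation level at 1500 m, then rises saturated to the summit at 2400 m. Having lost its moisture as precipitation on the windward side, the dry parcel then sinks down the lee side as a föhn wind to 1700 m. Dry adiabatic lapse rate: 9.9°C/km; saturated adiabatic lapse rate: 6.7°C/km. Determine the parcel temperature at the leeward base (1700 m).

0 → 1500 m (dry, 9.9°C/km): ΔT = -9.9 × 1.5 = -14.85°C → T = -9.45°C
1500 → 2400 m (saturated, 6.7°C/km): ΔT = -6.7 × 0.9 = -6.03°C → T = -15.48°C
2400 → 1700 m (dry descent, 9.9°C/km): ΔT = +9.9 × 0.7 = +6.93°C → T = -8.55°C

-8.55°C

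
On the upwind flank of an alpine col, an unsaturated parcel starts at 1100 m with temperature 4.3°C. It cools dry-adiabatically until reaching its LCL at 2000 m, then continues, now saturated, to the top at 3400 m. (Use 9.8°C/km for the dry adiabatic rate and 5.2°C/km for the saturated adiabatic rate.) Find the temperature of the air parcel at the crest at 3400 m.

-11.8°C

From 1100 m to 2000 m (dry): cools by 9.8 × 0.9 = 8.82°C, giving -4.52°C.
From 2000 m to 3400 m (saturated): cools by 5.2 × 1.4 = 7.28°C, giving -11.8°C.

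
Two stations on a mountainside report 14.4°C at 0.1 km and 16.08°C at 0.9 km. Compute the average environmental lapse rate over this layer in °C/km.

Γ = −ΔT/Δz = (14.4 − 16.08) / (900 − 100) m
  = -1.68°C / 0.8 km = -2.1°C/km

-2.1°C/km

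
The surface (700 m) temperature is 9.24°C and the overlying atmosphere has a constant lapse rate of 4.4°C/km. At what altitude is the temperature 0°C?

Height above start = (9.24 − 0) / 4.4 = 2.1 km
Altitude = 700 m + 2100 m = 2800 m

2800 m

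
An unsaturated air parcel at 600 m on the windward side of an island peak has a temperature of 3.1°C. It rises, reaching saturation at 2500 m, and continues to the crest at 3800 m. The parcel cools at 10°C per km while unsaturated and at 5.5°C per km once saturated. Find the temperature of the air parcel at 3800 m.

Dry to 2500 m: -10 × 1.9 km = -19°C, so T = -15.9°C.
Saturated to 3800 m: -5.5 × 1.3 km = -7.15°C, so T = -23.05°C.

-23.05°C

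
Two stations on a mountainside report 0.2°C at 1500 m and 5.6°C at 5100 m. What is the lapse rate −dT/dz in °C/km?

Γ = −ΔT/Δz = (0.2 − 5.6) / (5100 − 1500) m
  = -5.4°C / 3.6 km = -1.5°C/km

-1.5°C/km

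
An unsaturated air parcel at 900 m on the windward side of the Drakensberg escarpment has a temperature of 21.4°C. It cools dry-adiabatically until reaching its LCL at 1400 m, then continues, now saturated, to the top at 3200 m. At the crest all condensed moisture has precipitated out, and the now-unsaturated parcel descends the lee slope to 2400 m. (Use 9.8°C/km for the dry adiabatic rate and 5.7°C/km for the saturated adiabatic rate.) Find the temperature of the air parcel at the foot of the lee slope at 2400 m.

14.08°C

From 900 m to 1400 m (dry): cools by 9.8 × 0.5 = 4.9°C, giving 16.5°C.
From 1400 m to 3200 m (saturated): cools by 5.7 × 1.8 = 10.26°C, giving 6.24°C.
From 3200 m to 2400 m (dry descent): warms by 9.8 × 0.8 = 7.84°C, giving 14.08°C.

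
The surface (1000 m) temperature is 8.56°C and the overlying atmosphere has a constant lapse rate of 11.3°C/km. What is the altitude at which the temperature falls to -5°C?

Height above start = (8.56 − (-5)) / 11.3 = 1.2 km
Altitude = 1000 m + 1200 m = 2200 m

2200 m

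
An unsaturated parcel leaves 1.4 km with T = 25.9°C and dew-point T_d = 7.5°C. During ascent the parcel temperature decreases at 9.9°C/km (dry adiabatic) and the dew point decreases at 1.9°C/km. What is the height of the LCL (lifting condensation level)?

T and T_d converge at 9.9 − 1.9 = 8°C per km
Height above start = (25.9 − 7.5) / 8 = 2.3 km
LCL altitude = 1400 m + 2300 m = 3700 m

3.7 km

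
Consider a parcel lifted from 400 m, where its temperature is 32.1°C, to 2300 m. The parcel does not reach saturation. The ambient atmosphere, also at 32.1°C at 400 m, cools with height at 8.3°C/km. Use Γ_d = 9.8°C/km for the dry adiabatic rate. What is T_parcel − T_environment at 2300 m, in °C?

-2.85°C (parcel cooler than environment)

Parcel:
  From 400 m to 2300 m (dry): cools by 9.8 × 1.9 = 18.62°C, giving 13.48°C.
Environment:
  From 400 m to 2300 m (environment): cools by 8.3 × 1.9 = 15.77°C, giving 16.33°C.
T_parcel − T_env = 13.48 − 16.33 = -2.85°C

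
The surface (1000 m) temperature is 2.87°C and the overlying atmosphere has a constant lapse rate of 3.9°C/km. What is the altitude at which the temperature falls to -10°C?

4300 m

Height above start = (2.87 − (-10)) / 3.9 = 3.3 km
Altitude = 1000 m + 3300 m = 4300 m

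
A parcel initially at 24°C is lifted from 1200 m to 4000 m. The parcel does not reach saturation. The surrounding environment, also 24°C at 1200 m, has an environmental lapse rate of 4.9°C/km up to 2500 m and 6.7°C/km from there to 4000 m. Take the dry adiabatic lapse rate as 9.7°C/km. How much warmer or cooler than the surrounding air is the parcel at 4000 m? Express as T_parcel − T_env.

-10.74°C (parcel cooler than environment)

Parcel:
  1200 → 4000 m (dry, 9.7°C/km): ΔT = -9.7 × 2.8 = -27.16°C → T = -3.16°C
Environment:
  1200 → 2500 m (environment, lower layer, 4.9°C/km): ΔT = -4.9 × 1.3 = -6.37°C → T = 17.63°C
  2500 → 4000 m (environment, upper layer, 6.7°C/km): ΔT = -6.7 × 1.5 = -10.05°C → T = 7.58°C
T_parcel − T_env = -3.16 − 7.58 = -10.74°C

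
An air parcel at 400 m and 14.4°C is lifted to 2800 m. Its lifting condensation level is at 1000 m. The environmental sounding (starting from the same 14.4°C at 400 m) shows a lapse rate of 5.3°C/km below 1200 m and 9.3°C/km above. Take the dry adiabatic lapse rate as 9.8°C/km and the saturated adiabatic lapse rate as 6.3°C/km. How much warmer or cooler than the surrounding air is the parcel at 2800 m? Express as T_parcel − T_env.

+1.9°C (parcel warmer than environment)

Parcel:
  400 → 1000 m (dry, 9.8°C/km): ΔT = -9.8 × 0.6 = -5.88°C → T = 8.52°C
  1000 → 2800 m (saturated, 6.3°C/km): ΔT = -6.3 × 1.8 = -11.34°C → T = -2.82°C
Environment:
  400 → 1200 m (environment, lower layer, 5.3°C/km): ΔT = -5.3 × 0.8 = -4.24°C → T = 10.16°C
  1200 → 2800 m (environment, upper layer, 9.3°C/km): ΔT = -9.3 × 1.6 = -14.88°C → T = -4.72°C
T_parcel − T_env = -2.82 − (-4.72) = +1.9°C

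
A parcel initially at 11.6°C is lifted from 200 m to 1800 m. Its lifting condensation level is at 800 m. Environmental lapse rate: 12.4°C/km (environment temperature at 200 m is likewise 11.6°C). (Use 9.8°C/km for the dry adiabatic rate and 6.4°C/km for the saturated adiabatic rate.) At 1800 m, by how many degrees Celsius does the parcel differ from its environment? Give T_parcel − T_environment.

+7.56°C (parcel warmer than environment)

Parcel:
  200–800 m, dry: Δz = 0.6 km ⇒ ΔT = -5.88°C; T = 5.72°C
  800–1800 m, saturated: Δz = 1 km ⇒ ΔT = -6.4°C; T = -0.68°C
Environment:
  200–1800 m, environment: Δz = 1.6 km ⇒ ΔT = -19.84°C; T = -8.24°C
T_parcel − T_env = -0.68 − (-8.24) = +7.56°C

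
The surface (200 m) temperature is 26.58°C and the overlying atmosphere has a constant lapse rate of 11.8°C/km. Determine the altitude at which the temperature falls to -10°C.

Height above start = (26.58 − (-10)) / 11.8 = 3.1 km
Altitude = 200 m + 3100 m = 3300 m

3300 m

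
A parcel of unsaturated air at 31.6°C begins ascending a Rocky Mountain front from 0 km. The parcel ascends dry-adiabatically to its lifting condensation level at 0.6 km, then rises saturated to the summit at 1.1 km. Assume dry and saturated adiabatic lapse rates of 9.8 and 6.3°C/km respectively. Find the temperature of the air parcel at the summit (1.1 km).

22.57°C

Dry to 600 m: -9.8 × 0.6 km = -5.88°C, so T = 25.72°C.
Saturated to 1100 m: -6.3 × 0.5 km = -3.15°C, so T = 22.57°C.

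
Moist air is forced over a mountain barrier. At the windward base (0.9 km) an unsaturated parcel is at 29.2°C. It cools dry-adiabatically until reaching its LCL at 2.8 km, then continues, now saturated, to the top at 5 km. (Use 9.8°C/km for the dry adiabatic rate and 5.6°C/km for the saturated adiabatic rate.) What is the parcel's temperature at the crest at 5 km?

900–2800 m, dry: Δz = 1.9 km ⇒ ΔT = -18.62°C; T = 10.58°C
2800–5000 m, saturated: Δz = 2.2 km ⇒ ΔT = -12.32°C; T = -1.74°C

-1.74°C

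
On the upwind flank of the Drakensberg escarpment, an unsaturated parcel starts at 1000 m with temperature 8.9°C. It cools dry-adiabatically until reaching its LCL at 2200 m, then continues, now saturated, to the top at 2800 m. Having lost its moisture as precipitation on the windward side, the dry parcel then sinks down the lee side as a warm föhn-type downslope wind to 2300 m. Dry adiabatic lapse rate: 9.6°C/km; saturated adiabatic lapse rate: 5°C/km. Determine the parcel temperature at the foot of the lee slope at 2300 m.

From 1000 m to 2200 m (dry): cools by 9.6 × 1.2 = 11.52°C, giving -2.62°C.
From 2200 m to 2800 m (saturated): cools by 5 × 0.6 = 3°C, giving -5.62°C.
From 2800 m to 2300 m (dry descent): warms by 9.6 × 0.5 = 4.8°C, giving -0.82°C.

-0.82°C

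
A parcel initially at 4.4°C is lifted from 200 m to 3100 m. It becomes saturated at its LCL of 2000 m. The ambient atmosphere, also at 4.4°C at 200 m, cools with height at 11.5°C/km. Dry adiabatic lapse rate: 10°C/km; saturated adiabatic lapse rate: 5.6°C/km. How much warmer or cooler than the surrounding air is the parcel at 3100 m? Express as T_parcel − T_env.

+9.19°C (parcel warmer than environment)

Parcel:
  200 → 2000 m (dry, 10°C/km): ΔT = -10 × 1.8 = -18°C → T = -13.6°C
  2000 → 3100 m (saturated, 5.6°C/km): ΔT = -5.6 × 1.1 = -6.16°C → T = -19.76°C
Environment:
  200 → 3100 m (environment, 11.5°C/km): ΔT = -11.5 × 2.9 = -33.35°C → T = -28.95°C
T_parcel − T_env = -19.76 − (-28.95) = +9.19°C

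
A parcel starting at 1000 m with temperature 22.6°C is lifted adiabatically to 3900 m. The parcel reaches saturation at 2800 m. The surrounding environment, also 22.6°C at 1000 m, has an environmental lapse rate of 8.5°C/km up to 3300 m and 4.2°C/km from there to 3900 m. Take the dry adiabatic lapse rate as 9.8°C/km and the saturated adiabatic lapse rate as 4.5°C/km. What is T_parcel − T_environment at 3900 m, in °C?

Parcel:
  From 1000 m to 2800 m (dry): cools by 9.8 × 1.8 = 17.64°C, giving 4.96°C.
  From 2800 m to 3900 m (saturated): cools by 4.5 × 1.1 = 4.95°C, giving 0.01°C.
Environment:
  From 1000 m to 3300 m (environment, lower layer): cools by 8.5 × 2.3 = 19.55°C, giving 3.05°C.
  From 3300 m to 3900 m (environment, upper layer): cools by 4.2 × 0.6 = 2.52°C, giving 0.53°C.
T_parcel − T_env = 0.01 − 0.53 = -0.52°C

-0.52°C (parcel cooler than environment)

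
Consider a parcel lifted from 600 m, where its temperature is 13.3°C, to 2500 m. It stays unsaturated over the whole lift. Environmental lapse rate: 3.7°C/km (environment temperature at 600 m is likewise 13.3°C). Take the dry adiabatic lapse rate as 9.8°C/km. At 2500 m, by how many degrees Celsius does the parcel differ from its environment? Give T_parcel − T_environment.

-11.59°C (parcel cooler than environment)

Parcel:
  600 → 2500 m (dry, 9.8°C/km): ΔT = -9.8 × 1.9 = -18.62°C → T = -5.32°C
Environment:
  600 → 2500 m (environment, 3.7°C/km): ΔT = -3.7 × 1.9 = -7.03°C → T = 6.27°C
T_parcel − T_env = -5.32 − 6.27 = -11.59°C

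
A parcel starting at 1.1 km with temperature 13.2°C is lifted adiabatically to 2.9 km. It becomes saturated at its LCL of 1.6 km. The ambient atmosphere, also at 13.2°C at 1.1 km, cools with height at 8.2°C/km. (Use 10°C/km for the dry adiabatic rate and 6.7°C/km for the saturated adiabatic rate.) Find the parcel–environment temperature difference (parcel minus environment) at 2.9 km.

+1.05°C (parcel warmer than environment)

Parcel:
  Dry to 1600 m: -10 × 0.5 km = -5°C, so T = 8.2°C.
  Saturated to 2900 m: -6.7 × 1.3 km = -8.71°C, so T = -0.51°C.
Environment:
  Environment to 2900 m: -8.2 × 1.8 km = -14.76°C, so T = -1.56°C.
T_parcel − T_env = -0.51 − (-1.56) = +1.05°C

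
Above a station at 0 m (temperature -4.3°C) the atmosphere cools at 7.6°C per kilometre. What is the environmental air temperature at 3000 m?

-27.1°C

0 → 3000 m (environmental, 7.6°C/km): ΔT = -7.6 × 3 = -22.8°C → T = -27.1°C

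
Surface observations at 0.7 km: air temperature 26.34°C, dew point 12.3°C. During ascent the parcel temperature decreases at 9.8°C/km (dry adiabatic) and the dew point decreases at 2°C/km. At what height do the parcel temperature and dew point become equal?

T and T_d converge at 9.8 − 2 = 7.8°C per km
Height above start = (26.34 − 12.3) / 7.8 = 1.8 km
LCL altitude = 700 m + 1800 m = 2500 m

2.5 km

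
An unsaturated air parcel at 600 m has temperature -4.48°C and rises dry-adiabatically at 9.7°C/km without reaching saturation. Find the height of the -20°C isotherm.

Height above start = (-4.48 − (-20)) / 9.7 = 1.6 km
Altitude = 600 m + 1600 m = 2200 m

2200 m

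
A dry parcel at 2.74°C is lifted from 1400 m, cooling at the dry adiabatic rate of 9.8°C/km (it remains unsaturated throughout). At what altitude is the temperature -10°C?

2700 m

Height above start = (2.74 − (-10)) / 9.8 = 1.3 km
Altitude = 1400 m + 1300 m = 2700 m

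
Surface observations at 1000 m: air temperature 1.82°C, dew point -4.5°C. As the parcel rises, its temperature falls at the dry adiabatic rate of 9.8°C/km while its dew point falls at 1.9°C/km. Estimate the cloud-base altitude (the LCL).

1800 m

T and T_d converge at 9.8 − 1.9 = 7.9°C per km
Height above start = (1.82 − (-4.5)) / 7.9 = 0.8 km
LCL altitude = 1000 m + 800 m = 1800 m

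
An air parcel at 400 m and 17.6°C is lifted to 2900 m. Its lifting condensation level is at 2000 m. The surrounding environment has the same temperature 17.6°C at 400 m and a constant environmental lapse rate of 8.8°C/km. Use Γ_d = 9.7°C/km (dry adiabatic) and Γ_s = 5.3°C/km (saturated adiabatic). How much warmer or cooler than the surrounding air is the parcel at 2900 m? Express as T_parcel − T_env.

Parcel:
  Dry to 2000 m: -9.7 × 1.6 km = -15.52°C, so T = 2.08°C.
  Saturated to 2900 m: -5.3 × 0.9 km = -4.77°C, so T = -2.69°C.
Environment:
  Environment to 2900 m: -8.8 × 2.5 km = -22°C, so T = -4.4°C.
T_parcel − T_env = -2.69 − (-4.4) = +1.71°C

+1.71°C (parcel warmer than environment)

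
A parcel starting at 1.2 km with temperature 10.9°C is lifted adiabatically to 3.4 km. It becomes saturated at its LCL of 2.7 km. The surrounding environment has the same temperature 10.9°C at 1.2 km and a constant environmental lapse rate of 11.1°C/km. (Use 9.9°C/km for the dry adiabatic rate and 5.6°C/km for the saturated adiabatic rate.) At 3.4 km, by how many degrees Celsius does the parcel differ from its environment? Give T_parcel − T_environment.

+5.65°C (parcel warmer than environment)

Parcel:
  1200–2700 m, dry: Δz = 1.5 km ⇒ ΔT = -14.85°C; T = -3.95°C
  2700–3400 m, saturated: Δz = 0.7 km ⇒ ΔT = -3.92°C; T = -7.87°C
Environment:
  1200–3400 m, environment: Δz = 2.2 km ⇒ ΔT = -24.42°C; T = -13.52°C
T_parcel − T_env = -7.87 − (-13.52) = +5.65°C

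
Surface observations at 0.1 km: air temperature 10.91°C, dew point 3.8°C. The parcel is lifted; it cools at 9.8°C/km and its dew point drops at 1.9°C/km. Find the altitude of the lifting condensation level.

T and T_d converge at 9.8 − 1.9 = 7.9°C per km
Height above start = (10.91 − 3.8) / 7.9 = 0.9 km
LCL altitude = 100 m + 900 m = 1000 m

1 km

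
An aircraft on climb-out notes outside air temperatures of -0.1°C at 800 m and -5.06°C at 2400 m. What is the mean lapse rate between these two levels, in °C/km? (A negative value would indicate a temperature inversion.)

3.1°C/km

Γ = −ΔT/Δz = (-0.1 − (-5.06)) / (2400 − 800) m
  = 4.96°C / 1.6 km = 3.1°C/km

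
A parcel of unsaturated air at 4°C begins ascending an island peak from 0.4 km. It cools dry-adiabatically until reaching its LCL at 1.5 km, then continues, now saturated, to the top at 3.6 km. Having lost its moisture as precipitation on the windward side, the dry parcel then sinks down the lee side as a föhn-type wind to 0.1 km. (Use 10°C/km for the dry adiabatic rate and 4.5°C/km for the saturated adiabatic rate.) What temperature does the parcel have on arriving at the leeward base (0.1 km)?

From 400 m to 1500 m (dry): cools by 10 × 1.1 = 11°C, giving -7°C.
From 1500 m to 3600 m (saturated): cools by 4.5 × 2.1 = 9.45°C, giving -16.45°C.
From 3600 m to 100 m (dry descent): warms by 10 × 3.5 = 35°C, giving 18.55°C.

18.55°C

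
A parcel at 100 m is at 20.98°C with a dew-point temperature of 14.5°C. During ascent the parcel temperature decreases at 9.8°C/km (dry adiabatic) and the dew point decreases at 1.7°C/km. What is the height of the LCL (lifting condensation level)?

T and T_d converge at 9.8 − 1.7 = 8.1°C per km
Height above start = (20.98 − 14.5) / 8.1 = 0.8 km
LCL altitude = 100 m + 800 m = 900 m

900 m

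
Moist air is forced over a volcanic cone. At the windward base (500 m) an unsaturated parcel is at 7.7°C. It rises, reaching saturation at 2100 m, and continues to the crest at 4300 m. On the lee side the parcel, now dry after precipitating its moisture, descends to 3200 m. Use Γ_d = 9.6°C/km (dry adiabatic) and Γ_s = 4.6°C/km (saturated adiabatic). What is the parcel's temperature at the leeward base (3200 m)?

-7.22°C

500–2100 m, dry: Δz = 1.6 km ⇒ ΔT = -15.36°C; T = -7.66°C
2100–4300 m, saturated: Δz = 2.2 km ⇒ ΔT = -10.12°C; T = -17.78°C
4300–3200 m, dry descent: Δz = 1.1 km ⇒ ΔT = +10.56°C; T = -7.22°C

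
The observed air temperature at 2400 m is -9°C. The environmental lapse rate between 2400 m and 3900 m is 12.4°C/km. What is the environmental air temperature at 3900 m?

-27.6°C

Environmental to 3900 m: -12.4 × 1.5 km = -18.6°C, so T = -27.6°C.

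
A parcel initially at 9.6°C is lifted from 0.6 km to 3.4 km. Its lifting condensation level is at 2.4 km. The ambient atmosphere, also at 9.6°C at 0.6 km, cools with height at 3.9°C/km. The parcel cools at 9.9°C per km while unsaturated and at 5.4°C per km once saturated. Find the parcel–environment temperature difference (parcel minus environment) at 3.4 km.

-12.3°C (parcel cooler than environment)

Parcel:
  600–2400 m, dry: Δz = 1.8 km ⇒ ΔT = -17.82°C; T = -8.22°C
  2400–3400 m, saturated: Δz = 1 km ⇒ ΔT = -5.4°C; T = -13.62°C
Environment:
  600–3400 m, environment: Δz = 2.8 km ⇒ ΔT = -10.92°C; T = -1.32°C
T_parcel − T_env = -13.62 − (-1.32) = -12.3°C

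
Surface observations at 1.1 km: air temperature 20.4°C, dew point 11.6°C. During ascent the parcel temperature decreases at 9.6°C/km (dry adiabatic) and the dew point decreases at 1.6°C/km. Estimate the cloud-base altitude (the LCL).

T and T_d converge at 9.6 − 1.6 = 8°C per km
Height above start = (20.4 − 11.6) / 8 = 1.1 km
LCL altitude = 1100 m + 1100 m = 2200 m

2.2 km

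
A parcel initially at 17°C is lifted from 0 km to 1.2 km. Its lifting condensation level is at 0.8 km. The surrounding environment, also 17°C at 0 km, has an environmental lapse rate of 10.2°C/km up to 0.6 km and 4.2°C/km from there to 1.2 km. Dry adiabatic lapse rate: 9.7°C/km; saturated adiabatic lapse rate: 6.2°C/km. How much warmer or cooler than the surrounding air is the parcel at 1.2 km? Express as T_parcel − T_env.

Parcel:
  0–800 m, dry: Δz = 0.8 km ⇒ ΔT = -7.76°C; T = 9.24°C
  800–1200 m, saturated: Δz = 0.4 km ⇒ ΔT = -2.48°C; T = 6.76°C
Environment:
  0–600 m, environment, lower layer: Δz = 0.6 km ⇒ ΔT = -6.12°C; T = 10.88°C
  600–1200 m, environment, upper layer: Δz = 0.6 km ⇒ ΔT = -2.52°C; T = 8.36°C
T_parcel − T_env = 6.76 − 8.36 = -1.6°C

-1.6°C (parcel cooler than environment)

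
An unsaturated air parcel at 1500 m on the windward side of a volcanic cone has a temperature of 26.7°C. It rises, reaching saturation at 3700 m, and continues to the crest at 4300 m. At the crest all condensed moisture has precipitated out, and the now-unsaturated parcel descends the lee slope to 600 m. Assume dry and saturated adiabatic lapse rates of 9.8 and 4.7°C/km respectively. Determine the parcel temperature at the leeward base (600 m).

From 1500 m to 3700 m (dry): cools by 9.8 × 2.2 = 21.56°C, giving 5.14°C.
From 3700 m to 4300 m (saturated): cools by 4.7 × 0.6 = 2.82°C, giving 2.32°C.
From 4300 m to 600 m (dry descent): warms by 9.8 × 3.7 = 36.26°C, giving 38.58°C.

38.58°C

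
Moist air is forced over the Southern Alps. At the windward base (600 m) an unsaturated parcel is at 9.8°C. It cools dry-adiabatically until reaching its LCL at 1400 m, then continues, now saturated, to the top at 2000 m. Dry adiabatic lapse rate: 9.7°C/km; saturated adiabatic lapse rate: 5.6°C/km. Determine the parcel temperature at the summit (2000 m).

-1.32°C

Dry to 1400 m: -9.7 × 0.8 km = -7.76°C, so T = 2.04°C.
Saturated to 2000 m: -5.6 × 0.6 km = -3.36°C, so T = -1.32°C.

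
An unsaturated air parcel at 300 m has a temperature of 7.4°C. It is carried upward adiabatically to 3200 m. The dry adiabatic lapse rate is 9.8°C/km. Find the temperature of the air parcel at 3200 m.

-21.02°C

Dry adiabatic to 3200 m: -9.8 × 2.9 km = -28.42°C, so T = -21.02°C.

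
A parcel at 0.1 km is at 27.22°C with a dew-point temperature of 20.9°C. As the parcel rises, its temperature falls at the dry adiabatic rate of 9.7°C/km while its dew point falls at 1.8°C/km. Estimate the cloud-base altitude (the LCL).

0.9 km

T and T_d converge at 9.7 − 1.8 = 7.9°C per km
Height above start = (27.22 − 20.9) / 7.9 = 0.8 km
LCL altitude = 100 m + 800 m = 900 m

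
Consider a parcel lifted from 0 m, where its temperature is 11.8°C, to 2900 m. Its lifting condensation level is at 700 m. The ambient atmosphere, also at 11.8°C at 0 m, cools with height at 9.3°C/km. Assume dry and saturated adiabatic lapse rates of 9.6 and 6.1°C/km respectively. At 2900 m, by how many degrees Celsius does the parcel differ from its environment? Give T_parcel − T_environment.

Parcel:
  Dry to 700 m: -9.6 × 0.7 km = -6.72°C, so T = 5.08°C.
  Saturated to 2900 m: -6.1 × 2.2 km = -13.42°C, so T = -8.34°C.
Environment:
  Environment to 2900 m: -9.3 × 2.9 km = -26.97°C, so T = -15.17°C.
T_parcel − T_env = -8.34 − (-15.17) = +6.83°C

+6.83°C (parcel warmer than environment)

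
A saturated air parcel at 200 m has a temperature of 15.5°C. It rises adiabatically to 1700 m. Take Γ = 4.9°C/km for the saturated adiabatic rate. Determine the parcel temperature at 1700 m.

From 200 m to 1700 m (saturated adiabatic): cools by 4.9 × 1.5 = 7.35°C, giving 8.15°C.

8.15°C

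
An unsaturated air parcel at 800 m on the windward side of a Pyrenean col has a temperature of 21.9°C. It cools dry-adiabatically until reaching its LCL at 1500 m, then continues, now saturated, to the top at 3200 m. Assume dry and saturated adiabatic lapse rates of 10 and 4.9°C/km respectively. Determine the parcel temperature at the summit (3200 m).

6.57°C

From 800 m to 1500 m (dry): cools by 10 × 0.7 = 7°C, giving 14.9°C.
From 1500 m to 3200 m (saturated): cools by 4.9 × 1.7 = 8.33°C, giving 6.57°C.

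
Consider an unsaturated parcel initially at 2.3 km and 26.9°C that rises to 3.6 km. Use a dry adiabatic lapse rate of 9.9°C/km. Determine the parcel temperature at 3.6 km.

14.03°C

Dry adiabatic to 3600 m: -9.9 × 1.3 km = -12.87°C, so T = 14.03°C.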